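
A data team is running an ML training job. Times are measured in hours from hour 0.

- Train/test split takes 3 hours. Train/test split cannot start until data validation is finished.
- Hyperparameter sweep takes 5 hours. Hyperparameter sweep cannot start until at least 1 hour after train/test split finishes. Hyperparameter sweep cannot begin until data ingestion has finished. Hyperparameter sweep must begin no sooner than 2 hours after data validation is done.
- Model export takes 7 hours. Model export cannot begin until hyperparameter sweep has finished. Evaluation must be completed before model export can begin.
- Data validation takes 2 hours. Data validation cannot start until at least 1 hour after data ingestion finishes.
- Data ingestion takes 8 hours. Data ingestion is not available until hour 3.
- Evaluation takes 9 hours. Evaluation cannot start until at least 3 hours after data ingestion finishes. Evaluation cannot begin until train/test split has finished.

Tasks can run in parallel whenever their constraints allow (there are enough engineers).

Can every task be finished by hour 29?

No

Data ingestion waits on its own release at hour 3, so it starts at hour 3 and finishes at 3 + 8 = hour 11.
Data validation waits on data ingestion (finishes hour 11, plus 1-hour gap → hour 12), so it starts at hour 12 and finishes at 12 + 2 = hour 14.
After data validation (finishes hour 14), train/test split can start at hour 14 and finishes at hour 17.
Evaluation needs all of data ingestion (finishes hour 11, plus 3-hour gap → hour 14); train/test split (finishes hour 17). That puts its earliest start at hour 17; it finishes at 17 + 9 = hour 26.
Hyperparameter sweep needs all of train/test split (finishes hour 17, plus 1-hour gap → hour 18); data ingestion (finishes hour 11); data validation (finishes hour 14, plus 2-hour gap → hour 16). That puts its earliest start at hour 18; it finishes at 18 + 5 = hour 23.
Model export has to wait for hyperparameter sweep (finishes hour 23); evaluation (finishes hour 26). The latest of these is hour 26, so model export runs hour 26 to 26 + 7 = hour 33.
The earliest everything can be done is hour 33, which is after the deadline of 29, so it is not possible.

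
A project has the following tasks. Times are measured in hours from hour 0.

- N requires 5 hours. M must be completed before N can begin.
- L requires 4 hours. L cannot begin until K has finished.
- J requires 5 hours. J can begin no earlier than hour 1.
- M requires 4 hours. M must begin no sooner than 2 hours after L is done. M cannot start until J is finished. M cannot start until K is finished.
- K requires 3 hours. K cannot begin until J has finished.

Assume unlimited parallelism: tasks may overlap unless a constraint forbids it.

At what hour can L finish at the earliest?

13

After its own release at hour 1, J can start at hour 1 and finishes at hour 6.
After J (finishes hour 6), K can start at hour 6 and finishes at hour 9.
L waits on K (finishes hour 9), so it starts at hour 9 and finishes at 9 + 4 = hour 13.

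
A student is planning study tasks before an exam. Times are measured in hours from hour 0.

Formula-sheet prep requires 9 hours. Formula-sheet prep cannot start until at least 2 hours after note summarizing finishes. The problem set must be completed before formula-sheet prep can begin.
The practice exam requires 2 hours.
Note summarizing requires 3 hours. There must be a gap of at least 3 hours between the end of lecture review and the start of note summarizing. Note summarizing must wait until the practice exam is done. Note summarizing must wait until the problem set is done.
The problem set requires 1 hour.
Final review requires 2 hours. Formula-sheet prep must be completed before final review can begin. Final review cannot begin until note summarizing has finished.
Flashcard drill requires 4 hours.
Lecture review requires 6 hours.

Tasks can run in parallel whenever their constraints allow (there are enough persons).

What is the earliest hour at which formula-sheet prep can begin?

The practice exam can start immediately at hour 0; it finishes at hour 2.
Nothing blocks the problem set, so it runs from hour 0 to hour 1.
Lecture review has no prerequisites, so it starts at hour 0 and finishes at hour 6.
Note summarizing needs all of lecture review (finishes hour 6, plus 3-hour gap → hour 9); the practice exam (finishes hour 2); the problem set (finishes hour 1). That puts its earliest start at hour 9; it finishes at 9 + 3 = hour 12.
Formula-sheet prep waits on note summarizing (finishes hour 12, plus 2-hour gap → hour 14); the problem set (finishes hour 1). The latest of these is hour 14, which is the earliest formula-sheet prep can start.

14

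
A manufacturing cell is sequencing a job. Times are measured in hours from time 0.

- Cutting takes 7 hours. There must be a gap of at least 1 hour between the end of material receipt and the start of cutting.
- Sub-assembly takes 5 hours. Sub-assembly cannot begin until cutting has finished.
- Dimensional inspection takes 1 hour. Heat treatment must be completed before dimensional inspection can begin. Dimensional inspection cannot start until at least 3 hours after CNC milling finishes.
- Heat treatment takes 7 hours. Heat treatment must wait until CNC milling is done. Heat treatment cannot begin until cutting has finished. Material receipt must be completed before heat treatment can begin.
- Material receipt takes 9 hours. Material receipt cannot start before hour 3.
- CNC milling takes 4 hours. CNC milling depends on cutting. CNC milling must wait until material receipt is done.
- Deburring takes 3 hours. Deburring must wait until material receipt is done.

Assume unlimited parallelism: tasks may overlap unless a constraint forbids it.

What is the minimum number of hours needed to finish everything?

After its own release at hour 3, material receipt can start at hour 3 and finishes at hour 12.
Deburring cannot begin until material receipt (finishes hour 12). It runs from hour 12 to 12 + 3 = hour 15.
After material receipt (finishes hour 12, plus 1-hour gap → hour 13), cutting can start at hour 13 and finishes at hour 20.
After cutting (finishes hour 20), sub-assembly can start at hour 20 and finishes at hour 25.
CNC milling needs all of cutting (finishes hour 20); material receipt (finishes hour 12). That puts its earliest start at hour 20; it finishes at 20 + 4 = hour 24.
Heat treatment has to wait for CNC milling (finishes hour 24); cutting (finishes hour 20); material receipt (finishes hour 12). The latest of these is hour 24, so heat treatment runs hour 24 to 24 + 7 = hour 31.
Dimensional inspection has to wait for heat treatment (finishes hour 31); CNC milling (finishes hour 24, plus 3-hour gap → hour 27). The latest of these is hour 31, so dimensional inspection runs hour 31 to 31 + 1 = hour 32.
All tasks are finished once the last one completes. Finish times: Material receipt at 12, Cutting at 20, Deburring at 15, CNC milling at 24, Heat treatment at 31, Dimensional inspection at 32, Sub-assembly at 25. The latest is hour 32.

32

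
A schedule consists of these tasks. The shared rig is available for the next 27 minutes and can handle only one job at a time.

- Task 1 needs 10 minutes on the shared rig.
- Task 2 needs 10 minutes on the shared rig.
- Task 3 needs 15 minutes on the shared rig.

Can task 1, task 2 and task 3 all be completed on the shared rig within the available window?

Running back to back, the jobs need 10 + 10 + 15 = 35 minutes on the shared rig.
Since 35 > 27, they cannot all fit.

No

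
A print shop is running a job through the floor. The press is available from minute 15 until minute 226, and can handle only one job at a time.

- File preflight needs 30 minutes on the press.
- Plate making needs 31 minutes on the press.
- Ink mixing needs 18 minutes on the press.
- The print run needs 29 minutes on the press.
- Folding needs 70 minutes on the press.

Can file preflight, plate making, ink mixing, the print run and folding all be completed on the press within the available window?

Yes

The press window is 226 − 15 = 211 minutes.
Running back to back, the jobs need 30 + 31 + 18 + 29 + 70 = 178 minutes on the press.
Since 178 ≤ 211, they fit within the window.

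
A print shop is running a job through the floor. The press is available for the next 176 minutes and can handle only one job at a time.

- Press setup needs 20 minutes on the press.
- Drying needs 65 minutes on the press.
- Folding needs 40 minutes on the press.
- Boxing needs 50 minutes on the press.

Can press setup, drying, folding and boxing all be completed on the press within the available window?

Running back to back, the jobs need 20 + 65 + 40 + 50 = 175 minutes on the press.
Since 175 ≤ 176, they fit within the window.

Yes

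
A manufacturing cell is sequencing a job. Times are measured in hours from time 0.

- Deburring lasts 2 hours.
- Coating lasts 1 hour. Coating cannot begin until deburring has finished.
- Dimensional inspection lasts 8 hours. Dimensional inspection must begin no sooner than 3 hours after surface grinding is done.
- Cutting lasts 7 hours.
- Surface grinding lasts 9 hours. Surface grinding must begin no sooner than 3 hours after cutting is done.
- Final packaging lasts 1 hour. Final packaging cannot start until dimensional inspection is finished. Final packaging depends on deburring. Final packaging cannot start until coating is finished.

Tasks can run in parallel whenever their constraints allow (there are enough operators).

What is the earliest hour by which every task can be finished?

Nothing blocks deburring, so it runs from hour 0 to hour 2.
Coating waits on deburring (finishes hour 2), so it starts at hour 2 and finishes at 2 + 1 = hour 3.
Cutting has no prerequisites, so it starts at hour 0 and finishes at hour 7.
Surface grinding cannot begin until cutting (finishes hour 7, plus 3-hour gap → hour 10). It runs from hour 10 to 10 + 9 = hour 19.
Dimensional inspection waits on surface grinding (finishes hour 19, plus 3-hour gap → hour 22), so it starts at hour 22 and finishes at 22 + 8 = hour 30.
Final packaging has to wait for dimensional inspection (finishes hour 30); deburring (finishes hour 2); coating (finishes hour 3). The latest of these is hour 30, so final packaging runs hour 30 to 30 + 1 = hour 31.
All tasks are finished once the last one completes. Finish times: Cutting at 7, Deburring at 2, Surface grinding at 19, Dimensional inspection at 30, Coating at 3, Final packaging at 31. The latest is hour 31.

31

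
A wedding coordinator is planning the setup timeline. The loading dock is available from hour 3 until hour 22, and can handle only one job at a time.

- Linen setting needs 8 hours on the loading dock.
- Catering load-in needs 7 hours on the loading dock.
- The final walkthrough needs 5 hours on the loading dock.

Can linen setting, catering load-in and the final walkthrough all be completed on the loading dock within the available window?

No

The loading dock window is 22 − 3 = 19 hours.
Running back to back, the jobs need 8 + 7 + 5 = 20 hours on the loading dock.
Since 20 > 19, they cannot all fit.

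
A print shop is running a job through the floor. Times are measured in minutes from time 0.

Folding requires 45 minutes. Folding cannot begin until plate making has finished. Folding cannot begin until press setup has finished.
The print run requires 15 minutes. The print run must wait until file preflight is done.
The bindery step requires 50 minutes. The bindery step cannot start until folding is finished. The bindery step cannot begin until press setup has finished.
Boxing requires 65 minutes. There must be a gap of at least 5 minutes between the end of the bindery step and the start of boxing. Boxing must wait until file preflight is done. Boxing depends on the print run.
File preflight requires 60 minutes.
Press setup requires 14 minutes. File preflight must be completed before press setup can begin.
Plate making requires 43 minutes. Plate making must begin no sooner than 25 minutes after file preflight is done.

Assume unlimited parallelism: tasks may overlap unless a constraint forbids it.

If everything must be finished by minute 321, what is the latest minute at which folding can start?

Boxing must finish by minute 321; it takes 65 minutes, so it must start by 321 − 65 = minute 256.
Since boxing (must start by minute 256, minus 5-minute gap → minute 251) depends on it, the bindery step must finish by minute 251. Backing off its 50-minute duration gives a latest start of minute 201.
Folding feeds into the bindery step (must start by minute 201); so folding must finish by minute 201 and therefore start by minute 156.

156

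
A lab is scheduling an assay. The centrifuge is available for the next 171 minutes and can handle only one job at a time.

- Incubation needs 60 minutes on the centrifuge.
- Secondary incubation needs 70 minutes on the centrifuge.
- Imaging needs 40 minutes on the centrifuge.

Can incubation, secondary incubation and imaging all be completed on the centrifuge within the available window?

Yes

Running back to back, the jobs need 60 + 70 + 40 = 170 minutes on the centrifuge.
Since 170 ≤ 171, they fit within the window.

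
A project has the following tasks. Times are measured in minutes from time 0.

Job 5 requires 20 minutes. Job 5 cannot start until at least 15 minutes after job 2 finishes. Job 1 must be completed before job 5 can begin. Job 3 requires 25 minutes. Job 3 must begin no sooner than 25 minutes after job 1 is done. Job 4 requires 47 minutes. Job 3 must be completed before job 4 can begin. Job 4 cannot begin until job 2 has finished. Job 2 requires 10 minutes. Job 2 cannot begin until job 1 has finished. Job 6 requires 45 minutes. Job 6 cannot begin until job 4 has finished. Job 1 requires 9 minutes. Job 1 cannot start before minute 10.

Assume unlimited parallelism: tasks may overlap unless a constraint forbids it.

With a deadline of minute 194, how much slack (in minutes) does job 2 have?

Job 1 waits on its own release at minute 10, so it starts at minute 10 and finishes at 10 + 9 = minute 19.
After job 1 (finishes minute 19), job 2 can start at minute 19 and finishes at minute 29.

Working backward from the deadline:
Job 6 must finish by minute 194; it takes 45 minutes, so it must start by 194 − 45 = minute 149.
Job 4 has to be done before job 6 (must start by minute 149). That means finishing by minute 149, i.e. starting by 149 − 47 = minute 102.
To finish by minute 194, job 5 (duration 20) must start no later than minute 174.
Job 2 must finish in time for job 4 (must start by minute 102); job 5 (must start by minute 174, minus 15-minute gap → minute 159). The tightest is minute 102, so job 2 must start by 102 − 10 = minute 92.
So job 2 can start as early as minute 19 and as late as minute 92, giving 92 − 19 = 73 minutes of slack.

73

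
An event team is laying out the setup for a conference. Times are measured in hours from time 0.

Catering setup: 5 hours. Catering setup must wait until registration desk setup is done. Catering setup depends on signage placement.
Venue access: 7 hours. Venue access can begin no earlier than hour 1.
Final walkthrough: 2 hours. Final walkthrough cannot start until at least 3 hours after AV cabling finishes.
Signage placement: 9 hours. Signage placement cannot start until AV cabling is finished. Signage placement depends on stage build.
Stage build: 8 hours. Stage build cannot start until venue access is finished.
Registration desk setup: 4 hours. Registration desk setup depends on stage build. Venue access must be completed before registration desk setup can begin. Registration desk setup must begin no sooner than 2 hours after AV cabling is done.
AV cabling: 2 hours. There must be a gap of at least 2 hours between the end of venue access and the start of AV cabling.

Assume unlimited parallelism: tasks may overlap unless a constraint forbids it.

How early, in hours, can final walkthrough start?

15

After its own release at hour 1, venue access can start at hour 1 and finishes at hour 8.
AV cabling waits on venue access (finishes hour 8, plus 2-hour gap → hour 10), so it starts at hour 10 and finishes at 10 + 2 = hour 12.
Final walkthrough waits on AV cabling (finishes hour 12, plus 3-hour gap → hour 15), so the earliest it can start is hour 15.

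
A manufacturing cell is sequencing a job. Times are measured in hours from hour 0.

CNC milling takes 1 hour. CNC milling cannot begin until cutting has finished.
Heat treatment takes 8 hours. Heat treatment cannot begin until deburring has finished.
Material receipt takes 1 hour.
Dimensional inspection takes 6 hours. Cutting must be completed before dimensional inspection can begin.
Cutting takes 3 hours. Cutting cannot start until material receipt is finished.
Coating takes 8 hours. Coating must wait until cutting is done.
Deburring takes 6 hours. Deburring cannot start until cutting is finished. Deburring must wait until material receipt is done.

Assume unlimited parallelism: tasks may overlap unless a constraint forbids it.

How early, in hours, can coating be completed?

12

Nothing blocks material receipt, so it runs from hour 0 to hour 1.
Cutting cannot begin until material receipt (finishes hour 1). It runs from hour 1 to 1 + 3 = hour 4.
Coating waits on cutting (finishes hour 4), so it starts at hour 4 and finishes at 4 + 8 = hour 12.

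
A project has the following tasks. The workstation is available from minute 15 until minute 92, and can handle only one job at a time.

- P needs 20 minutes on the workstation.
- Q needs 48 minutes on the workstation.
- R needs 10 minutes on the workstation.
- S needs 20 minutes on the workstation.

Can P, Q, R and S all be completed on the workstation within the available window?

The workstation window is 92 − 15 = 77 minutes.
Running back to back, the jobs need 20 + 48 + 10 + 20 = 98 minutes on the workstation.
Since 98 > 77, they cannot all fit.

No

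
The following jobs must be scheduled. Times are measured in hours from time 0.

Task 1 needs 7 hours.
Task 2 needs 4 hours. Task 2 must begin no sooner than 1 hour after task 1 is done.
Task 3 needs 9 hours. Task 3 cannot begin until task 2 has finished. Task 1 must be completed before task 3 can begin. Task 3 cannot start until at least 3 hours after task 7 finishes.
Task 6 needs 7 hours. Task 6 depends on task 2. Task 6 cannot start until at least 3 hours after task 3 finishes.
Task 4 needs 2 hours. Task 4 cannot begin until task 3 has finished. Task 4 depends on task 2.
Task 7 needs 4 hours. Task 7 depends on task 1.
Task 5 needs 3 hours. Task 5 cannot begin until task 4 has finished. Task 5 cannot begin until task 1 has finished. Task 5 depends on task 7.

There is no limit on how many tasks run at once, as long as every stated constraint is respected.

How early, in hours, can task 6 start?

26

Task 1 has no prerequisites, so it starts at hour 0 and finishes at hour 7.
After task 1 (finishes hour 7), task 7 can start at hour 7 and finishes at hour 11.
Task 2 cannot begin until task 1 (finishes hour 7, plus 1-hour gap → hour 8). It runs from hour 8 to 8 + 4 = hour 12.
Task 3 has to wait for task 2 (finishes hour 12); task 1 (finishes hour 7); task 7 (finishes hour 11, plus 3-hour gap → hour 14). The latest of these is hour 14, so task 3 runs hour 14 to 14 + 9 = hour 23.
Task 6 waits on task 2 (finishes hour 12); task 3 (finishes hour 23, plus 3-hour gap → hour 26). The latest of these is hour 26, which is the earliest task 6 can start.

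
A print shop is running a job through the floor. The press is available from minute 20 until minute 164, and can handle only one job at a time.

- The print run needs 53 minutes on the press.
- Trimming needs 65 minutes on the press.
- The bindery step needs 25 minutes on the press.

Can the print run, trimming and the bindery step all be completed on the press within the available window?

Yes

The press window is 164 − 20 = 144 minutes.
Running back to back, the jobs need 53 + 65 + 25 = 143 minutes on the press.
Since 143 ≤ 144, they fit within the window.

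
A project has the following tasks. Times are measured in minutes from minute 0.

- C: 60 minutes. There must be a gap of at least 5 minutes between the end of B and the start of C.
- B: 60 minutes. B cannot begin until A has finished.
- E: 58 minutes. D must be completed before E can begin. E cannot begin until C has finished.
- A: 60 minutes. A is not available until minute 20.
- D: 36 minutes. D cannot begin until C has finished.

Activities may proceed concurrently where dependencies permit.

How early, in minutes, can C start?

145

After its own release at minute 20, A can start at minute 20 and finishes at minute 80.
After A (finishes minute 80), B can start at minute 80 and finishes at minute 140.
C waits on B (finishes minute 140, plus 5-minute gap → minute 145), so the earliest it can start is minute 145.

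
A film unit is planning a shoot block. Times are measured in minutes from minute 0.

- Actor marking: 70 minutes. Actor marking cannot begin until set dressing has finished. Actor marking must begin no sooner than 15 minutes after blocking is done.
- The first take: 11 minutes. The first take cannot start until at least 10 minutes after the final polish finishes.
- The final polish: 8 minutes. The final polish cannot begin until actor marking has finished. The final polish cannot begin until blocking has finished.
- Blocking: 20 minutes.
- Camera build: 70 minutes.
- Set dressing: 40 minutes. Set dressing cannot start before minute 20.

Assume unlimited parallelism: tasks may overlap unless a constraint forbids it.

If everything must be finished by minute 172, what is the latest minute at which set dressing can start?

33

The first take must finish by minute 172; it takes 11 minutes, so it must start by 172 − 11 = minute 161.
The final polish has to be done before the first take (must start by minute 161, minus 10-minute gap → minute 151). That means finishing by minute 151, i.e. starting by 151 − 8 = minute 143.
Actor marking feeds into the final polish (must start by minute 143); so actor marking must finish by minute 143 and therefore start by minute 73.
Set dressing feeds into actor marking (must start by minute 73); so set dressing must finish by minute 73 and therefore start by minute 33.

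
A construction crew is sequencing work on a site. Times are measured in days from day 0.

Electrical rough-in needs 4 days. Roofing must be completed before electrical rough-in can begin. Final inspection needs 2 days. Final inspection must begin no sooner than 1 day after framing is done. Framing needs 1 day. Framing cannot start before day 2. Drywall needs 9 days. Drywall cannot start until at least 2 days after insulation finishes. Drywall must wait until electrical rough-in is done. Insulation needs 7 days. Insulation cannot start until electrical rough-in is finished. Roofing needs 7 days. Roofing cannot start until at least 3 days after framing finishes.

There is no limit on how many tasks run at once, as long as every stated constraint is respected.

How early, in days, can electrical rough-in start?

After its own release at day 2, framing can start at day 2 and finishes at day 3.
Roofing cannot begin until framing (finishes day 3, plus 3-day gap → day 6). It runs from day 6 to 6 + 7 = day 13.
Electrical rough-in waits on roofing (finishes day 13), so the earliest it can start is day 13.

13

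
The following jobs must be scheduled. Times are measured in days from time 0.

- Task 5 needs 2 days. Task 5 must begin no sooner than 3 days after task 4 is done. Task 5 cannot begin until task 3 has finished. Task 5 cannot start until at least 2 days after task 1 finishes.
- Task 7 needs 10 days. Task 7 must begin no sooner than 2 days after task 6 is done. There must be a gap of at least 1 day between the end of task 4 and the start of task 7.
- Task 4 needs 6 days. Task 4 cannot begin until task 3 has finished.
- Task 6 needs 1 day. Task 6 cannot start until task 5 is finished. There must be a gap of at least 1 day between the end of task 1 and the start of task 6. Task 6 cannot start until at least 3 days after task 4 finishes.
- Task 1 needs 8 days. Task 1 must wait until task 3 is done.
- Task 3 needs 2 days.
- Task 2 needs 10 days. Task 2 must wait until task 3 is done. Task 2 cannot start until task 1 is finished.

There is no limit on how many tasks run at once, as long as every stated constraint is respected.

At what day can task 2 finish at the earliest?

Task 3 can start immediately at day 0; it finishes at day 2.
Task 1 waits on task 3 (finishes day 2), so it starts at day 2 and finishes at 2 + 8 = day 10.
For task 2: task 3 (finishes day 2); task 1 (finishes day 10). Taking the maximum gives a start of day 10, and it finishes at 10 + 10 = day 20.

20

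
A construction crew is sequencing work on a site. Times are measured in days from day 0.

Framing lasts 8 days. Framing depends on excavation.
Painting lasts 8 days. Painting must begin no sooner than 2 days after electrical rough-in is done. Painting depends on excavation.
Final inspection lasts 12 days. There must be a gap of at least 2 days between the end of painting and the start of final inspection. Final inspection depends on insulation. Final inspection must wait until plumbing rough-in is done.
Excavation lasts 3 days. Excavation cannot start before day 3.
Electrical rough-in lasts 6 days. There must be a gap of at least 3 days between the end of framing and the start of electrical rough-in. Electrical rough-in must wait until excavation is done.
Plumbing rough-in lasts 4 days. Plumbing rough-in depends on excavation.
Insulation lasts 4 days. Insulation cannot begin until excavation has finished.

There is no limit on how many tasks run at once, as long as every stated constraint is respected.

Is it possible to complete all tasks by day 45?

No

Excavation waits on its own release at day 3, so it starts at day 3 and finishes at 3 + 3 = day 6.
Insulation cannot begin until excavation (finishes day 6). It runs from day 6 to 6 + 4 = day 10.
After excavation (finishes day 6), plumbing rough-in can start at day 6 and finishes at day 10.
After excavation (finishes day 6), framing can start at day 6 and finishes at day 14.
For electrical rough-in: framing (finishes day 14, plus 3-day gap → day 17); excavation (finishes day 6). Taking the maximum gives a start of day 17, and it finishes at 17 + 6 = day 23.
Painting needs all of electrical rough-in (finishes day 23, plus 2-day gap → day 25); excavation (finishes day 6). That puts its earliest start at day 25; it finishes at 25 + 8 = day 33.
For final inspection: painting (finishes day 33, plus 2-day gap → day 35); insulation (finishes day 10); plumbing rough-in (finishes day 10). Taking the maximum gives a start of day 35, and it finishes at 35 + 12 = day 47.
The earliest everything can be done is day 47, which is after the deadline of 45, so it is not possible.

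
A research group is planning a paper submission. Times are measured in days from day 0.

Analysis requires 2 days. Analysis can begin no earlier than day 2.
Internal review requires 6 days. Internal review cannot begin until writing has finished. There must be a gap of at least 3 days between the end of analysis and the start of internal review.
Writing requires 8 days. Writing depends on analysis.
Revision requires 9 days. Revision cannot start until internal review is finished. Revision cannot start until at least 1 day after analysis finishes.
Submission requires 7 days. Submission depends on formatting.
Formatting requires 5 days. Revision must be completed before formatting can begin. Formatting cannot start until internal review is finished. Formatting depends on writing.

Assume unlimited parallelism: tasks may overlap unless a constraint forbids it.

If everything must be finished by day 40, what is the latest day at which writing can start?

5

Submission has no dependents, so it just needs to finish by day 40. Starting by 40 − 7 = day 33 achieves that.
Formatting feeds into submission (must start by day 33); so formatting must finish by day 33 and therefore start by day 28.
Revision must finish before formatting (must start by day 28). With a 9-day duration, revision must start by 28 − 9 = day 19.
Internal review must finish in time for revision (must start by day 19); formatting (must start by day 28). The tightest is day 19, so internal review must start by 19 − 6 = day 13.
Writing must finish in time for internal review (must start by day 13); formatting (must start by day 28). The tightest is day 13, so writing must start by 13 − 8 = day 5.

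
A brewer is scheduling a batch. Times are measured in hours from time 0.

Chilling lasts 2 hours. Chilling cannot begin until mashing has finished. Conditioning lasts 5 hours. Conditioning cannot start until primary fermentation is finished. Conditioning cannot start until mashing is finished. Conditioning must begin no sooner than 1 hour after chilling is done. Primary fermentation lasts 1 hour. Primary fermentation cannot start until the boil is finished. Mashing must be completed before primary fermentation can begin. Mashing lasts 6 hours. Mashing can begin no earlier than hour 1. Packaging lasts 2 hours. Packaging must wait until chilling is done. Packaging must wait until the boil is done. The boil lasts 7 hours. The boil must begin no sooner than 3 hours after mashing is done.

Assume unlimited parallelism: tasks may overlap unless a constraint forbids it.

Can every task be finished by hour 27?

After its own release at hour 1, mashing can start at hour 1 and finishes at hour 7.
Chilling waits on mashing (finishes hour 7), so it starts at hour 7 and finishes at 7 + 2 = hour 9.
The boil cannot begin until mashing (finishes hour 7, plus 3-hour gap → hour 10). It runs from hour 10 to 10 + 7 = hour 17.
Packaging has to wait for chilling (finishes hour 9); the boil (finishes hour 17). The latest of these is hour 17, so packaging runs hour 17 to 17 + 2 = hour 19.
Primary fermentation needs all of the boil (finishes hour 17); mashing (finishes hour 7). That puts its earliest start at hour 17; it finishes at 17 + 1 = hour 18.
Conditioning needs all of primary fermentation (finishes hour 18); mashing (finishes hour 7); chilling (finishes hour 9, plus 1-hour gap → hour 10). That puts its earliest start at hour 18; it finishes at 18 + 5 = hour 23.
Every task is finished by hour 23, which is no later than the deadline of 27, so the schedule is feasible.

Yes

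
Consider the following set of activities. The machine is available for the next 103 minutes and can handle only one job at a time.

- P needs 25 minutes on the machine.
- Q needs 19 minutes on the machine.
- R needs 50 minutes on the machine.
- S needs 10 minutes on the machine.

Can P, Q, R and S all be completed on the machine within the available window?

Running back to back, the jobs need 25 + 19 + 50 + 10 = 104 minutes on the machine.
Since 104 > 103, they cannot all fit.

No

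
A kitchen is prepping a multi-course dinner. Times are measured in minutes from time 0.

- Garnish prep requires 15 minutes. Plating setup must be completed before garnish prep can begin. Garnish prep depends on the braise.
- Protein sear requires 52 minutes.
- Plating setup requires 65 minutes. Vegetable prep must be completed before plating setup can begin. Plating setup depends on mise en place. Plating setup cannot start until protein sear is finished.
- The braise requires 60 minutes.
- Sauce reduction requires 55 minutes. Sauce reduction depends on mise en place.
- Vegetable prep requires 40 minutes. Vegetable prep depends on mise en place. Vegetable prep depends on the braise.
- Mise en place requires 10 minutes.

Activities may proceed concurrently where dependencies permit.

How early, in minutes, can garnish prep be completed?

Nothing blocks protein sear, so it runs from minute 0 to minute 52.
The braise can start immediately at minute 0; it finishes at minute 60.
Mise en place has no prerequisites, so it starts at minute 0 and finishes at minute 10.
Vegetable prep needs all of mise en place (finishes minute 10); the braise (finishes minute 60). That puts its earliest start at minute 60; it finishes at 60 + 40 = minute 100.
Plating setup has to wait for vegetable prep (finishes minute 100); mise en place (finishes minute 10); protein sear (finishes minute 52). The latest of these is minute 100, so plating setup runs minute 100 to 100 + 65 = minute 165.
For garnish prep: plating setup (finishes minute 165); the braise (finishes minute 60). Taking the maximum gives a start of minute 165, and it finishes at 165 + 15 = minute 180.

180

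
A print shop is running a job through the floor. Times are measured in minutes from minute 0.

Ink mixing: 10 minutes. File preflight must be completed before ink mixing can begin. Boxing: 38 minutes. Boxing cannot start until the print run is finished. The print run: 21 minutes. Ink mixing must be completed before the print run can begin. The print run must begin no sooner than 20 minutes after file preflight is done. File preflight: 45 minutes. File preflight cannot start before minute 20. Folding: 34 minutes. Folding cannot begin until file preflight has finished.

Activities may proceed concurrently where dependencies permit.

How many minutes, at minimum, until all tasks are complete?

144

After its own release at minute 20, file preflight can start at minute 20 and finishes at minute 65.
Folding cannot begin until file preflight (finishes minute 65). It runs from minute 65 to 65 + 34 = minute 99.
Ink mixing cannot begin until file preflight (finishes minute 65). It runs from minute 65 to 65 + 10 = minute 75.
For the print run: ink mixing (finishes minute 75); file preflight (finishes minute 65, plus 20-minute gap → minute 85). Taking the maximum gives a start of minute 85, and it finishes at 85 + 21 = minute 106.
Boxing cannot begin until the print run (finishes minute 106). It runs from minute 106 to 106 + 38 = minute 144.
All tasks are finished once the last one completes. Finish times: File preflight at 65, Ink mixing at 75, The print run at 106, Folding at 99, Boxing at 144. The latest is minute 144.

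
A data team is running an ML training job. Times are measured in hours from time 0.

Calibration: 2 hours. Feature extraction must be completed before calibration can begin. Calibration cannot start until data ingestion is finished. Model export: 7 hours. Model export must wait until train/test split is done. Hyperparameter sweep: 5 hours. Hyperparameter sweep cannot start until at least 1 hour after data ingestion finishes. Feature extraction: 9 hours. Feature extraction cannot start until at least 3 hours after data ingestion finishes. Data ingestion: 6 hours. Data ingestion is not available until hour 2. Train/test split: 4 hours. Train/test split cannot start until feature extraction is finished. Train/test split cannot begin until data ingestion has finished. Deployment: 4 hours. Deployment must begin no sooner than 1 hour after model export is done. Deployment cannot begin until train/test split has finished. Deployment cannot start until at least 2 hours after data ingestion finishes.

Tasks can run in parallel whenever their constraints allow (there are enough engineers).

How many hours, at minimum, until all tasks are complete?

36

Data ingestion waits on its own release at hour 2, so it starts at hour 2 and finishes at 2 + 6 = hour 8.
Hyperparameter sweep cannot begin until data ingestion (finishes hour 8, plus 1-hour gap → hour 9). It runs from hour 9 to 9 + 5 = hour 14.
Feature extraction cannot begin until data ingestion (finishes hour 8, plus 3-hour gap → hour 11). It runs from hour 11 to 11 + 9 = hour 20.
Calibration cannot start until feature extraction (finishes hour 20); data ingestion (finishes hour 8). The controlling bound is hour 20, so calibration finishes at 20 + 2 = hour 22.
For train/test split: feature extraction (finishes hour 20); data ingestion (finishes hour 8). Taking the maximum gives a start of hour 20, and it finishes at 20 + 4 = hour 24.
Model export cannot begin until train/test split (finishes hour 24). It runs from hour 24 to 24 + 7 = hour 31.
For deployment: model export (finishes hour 31, plus 1-hour gap → hour 32); train/test split (finishes hour 24); data ingestion (finishes hour 8, plus 2-hour gap → hour 10). Taking the maximum gives a start of hour 32, and it finishes at 32 + 4 = hour 36.
All tasks are finished once the last one completes. Finish times: Data ingestion at 8, Feature extraction at 20, Train/test split at 24, Hyperparameter sweep at 14, Calibration at 22, Model export at 31, Deployment at 36. The latest is hour 36.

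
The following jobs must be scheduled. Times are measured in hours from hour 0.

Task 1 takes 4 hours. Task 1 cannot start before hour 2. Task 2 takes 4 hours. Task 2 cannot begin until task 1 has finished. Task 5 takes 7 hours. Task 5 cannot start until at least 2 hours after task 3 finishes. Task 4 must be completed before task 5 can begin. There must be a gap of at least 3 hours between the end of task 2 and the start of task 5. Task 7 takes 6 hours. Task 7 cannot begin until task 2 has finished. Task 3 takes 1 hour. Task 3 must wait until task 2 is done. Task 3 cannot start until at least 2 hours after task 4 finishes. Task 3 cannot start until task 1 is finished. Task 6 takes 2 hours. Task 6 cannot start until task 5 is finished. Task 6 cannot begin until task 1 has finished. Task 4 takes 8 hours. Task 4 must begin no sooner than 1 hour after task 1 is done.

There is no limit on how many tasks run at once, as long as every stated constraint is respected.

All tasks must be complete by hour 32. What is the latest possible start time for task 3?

Task 6 has no dependents, so it just needs to finish by hour 32. Starting by 32 − 2 = hour 30 achieves that.
Task 5 feeds into task 6 (must start by hour 30); so task 5 must finish by hour 30 and therefore start by hour 23.
Since task 5 (must start by hour 23, minus 2-hour gap → hour 21) depends on it, task 3 must finish by hour 21. Backing off its 1-hour duration gives a latest start of hour 20.

20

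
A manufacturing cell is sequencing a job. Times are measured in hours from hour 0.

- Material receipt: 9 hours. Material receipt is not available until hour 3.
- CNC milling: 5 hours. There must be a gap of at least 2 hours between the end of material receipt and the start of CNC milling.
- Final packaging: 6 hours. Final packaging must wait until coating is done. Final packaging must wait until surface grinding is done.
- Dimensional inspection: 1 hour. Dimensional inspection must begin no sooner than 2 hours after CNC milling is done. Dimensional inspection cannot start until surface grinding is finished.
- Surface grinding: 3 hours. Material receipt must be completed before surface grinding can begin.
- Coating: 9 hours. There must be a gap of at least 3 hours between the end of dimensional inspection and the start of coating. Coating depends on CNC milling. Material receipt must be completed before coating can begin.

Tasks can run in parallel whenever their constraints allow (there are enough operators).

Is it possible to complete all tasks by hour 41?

Material receipt cannot begin until its own release at hour 3. It runs from hour 3 to 3 + 9 = hour 12.
Surface grinding waits on material receipt (finishes hour 12), so it starts at hour 12 and finishes at 12 + 3 = hour 15.
CNC milling waits on material receipt (finishes hour 12, plus 2-hour gap → hour 14), so it starts at hour 14 and finishes at 14 + 5 = hour 19.
Dimensional inspection needs all of CNC milling (finishes hour 19, plus 2-hour gap → hour 21); surface grinding (finishes hour 15). That puts its earliest start at hour 21; it finishes at 21 + 1 = hour 22.
For coating: dimensional inspection (finishes hour 22, plus 3-hour gap → hour 25); CNC milling (finishes hour 19); material receipt (finishes hour 12). Taking the maximum gives a start of hour 25, and it finishes at 25 + 9 = hour 34.
Final packaging needs all of coating (finishes hour 34); surface grinding (finishes hour 15). That puts its earliest start at hour 34; it finishes at 34 + 6 = hour 40.
Every task is finished by hour 40, which is no later than the deadline of 41, so the schedule is feasible.

Yes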